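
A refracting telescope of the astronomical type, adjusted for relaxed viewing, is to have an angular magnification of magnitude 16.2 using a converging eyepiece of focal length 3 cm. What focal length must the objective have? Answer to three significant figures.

48.6 cm

|M| = f_obj/|f_eye|, so f_obj = |M| x |f_eye| = 16.2 x 3 = 48.600 cm.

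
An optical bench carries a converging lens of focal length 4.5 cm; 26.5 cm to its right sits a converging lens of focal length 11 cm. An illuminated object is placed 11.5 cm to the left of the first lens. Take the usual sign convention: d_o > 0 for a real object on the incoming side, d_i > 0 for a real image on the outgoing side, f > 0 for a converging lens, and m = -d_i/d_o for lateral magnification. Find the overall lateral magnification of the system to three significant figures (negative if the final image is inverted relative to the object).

First lens: d_i1 = 1/(1/4.5 - 1/11.5) = 7.393 cm.
m_1 = -(7.393)/11.5 = -0.6429.
Object distance for lens 2: d_o2 = 26.5 - 7.393 = 19.107 cm.
Second lens: d_i2 = 1/(1/11 - 1/(19.107)) = 25.925 cm.
m_2 = -(25.925)/(19.107) = -1.3568.
Overall magnification: m = m_1 m_2 = 0.8722.

0.872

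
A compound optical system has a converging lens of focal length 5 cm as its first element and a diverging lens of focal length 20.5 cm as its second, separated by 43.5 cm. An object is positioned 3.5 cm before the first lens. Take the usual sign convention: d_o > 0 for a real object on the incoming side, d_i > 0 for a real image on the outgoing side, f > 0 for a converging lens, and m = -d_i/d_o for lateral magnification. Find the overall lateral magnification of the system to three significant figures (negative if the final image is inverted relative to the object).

0.903

First lens: d_i1 = 1/(1/5 - 1/3.5) = -11.667 cm.
m_1 = -(-11.667)/3.5 = 3.3333.
The intermediate image is virtual, 11.667 cm to the left of lens 1, so d_o2 = L - d_i1 = 43.5 - (-11.667) = 55.167 cm.
Second lens: d_i2 = 1/(1/(-20.5) - 1/(55.167)) = -14.946 cm.
m_2 = -(-14.946)/(55.167) = 0.2709.
Total m = m_1 x m_2 = (3.3333)(0.2709) = 0.9031.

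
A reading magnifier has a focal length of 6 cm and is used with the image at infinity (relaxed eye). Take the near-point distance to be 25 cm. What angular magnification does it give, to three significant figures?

4.17

M = D/f = 25/6 = 4.167.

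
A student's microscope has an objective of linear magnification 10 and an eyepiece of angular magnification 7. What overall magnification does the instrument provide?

The overall magnification of a compound microscope is the product of the objective and eyepiece magnifications:
M = M_obj x M_eye = 10 x 7 = 70.

70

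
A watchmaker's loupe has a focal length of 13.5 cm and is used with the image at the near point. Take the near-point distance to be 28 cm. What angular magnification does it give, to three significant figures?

M = 1 + D/f = 1 + 28/13.5 = 3.074.

3.07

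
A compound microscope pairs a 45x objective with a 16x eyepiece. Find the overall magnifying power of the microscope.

The overall magnification of a compound microscope is the product of the objective and eyepiece magnifications:
M = M_obj x M_eye = 45 x 16 = 720.

720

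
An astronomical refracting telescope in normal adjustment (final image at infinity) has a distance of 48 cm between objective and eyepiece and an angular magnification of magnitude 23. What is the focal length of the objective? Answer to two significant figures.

46 cm

In normal adjustment the tube length equals f_obj + f_eye and |M| = f_obj/f_eye.
So f_obj = 23 f_eye and 23 f_eye + f_eye = 48 cm, giving f_eye = 48/24 = 2.000 cm and f_obj = 46.000 cm.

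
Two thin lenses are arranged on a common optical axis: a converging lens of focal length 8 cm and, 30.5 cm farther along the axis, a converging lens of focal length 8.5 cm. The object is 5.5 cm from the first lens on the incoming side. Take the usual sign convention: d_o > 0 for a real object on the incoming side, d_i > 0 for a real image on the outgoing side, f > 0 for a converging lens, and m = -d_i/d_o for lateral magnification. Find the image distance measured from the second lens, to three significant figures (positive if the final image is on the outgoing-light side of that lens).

10.3 cm

Lens 1: 1/d_i1 = 1/f_1 - 1/d_o1 = 1/8 - 1/5.5 = -0.05682 cm^-1, so d_i1 = -17.600 cm.
With d_i1 < 0 the first image is virtual and lies on the object side; the object distance for lens 2 is d_o2 = 30.5 - (-17.600) = 48.100 cm.
Lens 2: 1/d_i2 = 1/f_2 - 1/d_o2 = 1/8.5 - 1/(48.100) = 0.09686 cm^-1, so d_i2 = 10.324 cm.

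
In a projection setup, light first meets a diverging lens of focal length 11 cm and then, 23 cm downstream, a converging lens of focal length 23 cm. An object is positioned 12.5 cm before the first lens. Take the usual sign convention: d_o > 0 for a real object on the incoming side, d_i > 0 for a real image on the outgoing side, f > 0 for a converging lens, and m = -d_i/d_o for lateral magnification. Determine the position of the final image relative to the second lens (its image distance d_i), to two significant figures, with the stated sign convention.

110 cm

Lens 1: 1/d_i1 = 1/f_1 - 1/d_o1 = 1/(-11) - 1/12.5 = -0.17091 cm^-1, so d_i1 = -5.851 cm.
The intermediate image is virtual, 5.851 cm to the left of lens 1, so d_o2 = L - d_i1 = 23 - (-5.851) = 28.851 cm.
Lens 2: 1/d_i2 = 1/f_2 - 1/d_o2 = 1/23 - 1/(28.851) = 0.00882 cm^-1, so d_i2 = 113.411 cm.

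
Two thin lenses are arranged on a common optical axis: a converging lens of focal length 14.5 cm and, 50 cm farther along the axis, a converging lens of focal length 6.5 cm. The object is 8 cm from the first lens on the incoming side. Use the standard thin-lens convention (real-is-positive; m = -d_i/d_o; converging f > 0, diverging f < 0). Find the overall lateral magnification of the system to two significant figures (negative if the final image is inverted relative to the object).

First lens: d_i1 = 1/(1/14.5 - 1/8) = -17.846 cm.
m_1 = -(-17.846)/8 = 2.2308.
The intermediate image is virtual, 17.846 cm to the left of lens 1, so d_o2 = L - d_i1 = 50 - (-17.846) = 67.846 cm.
Second lens: d_i2 = 1/(1/6.5 - 1/(67.846)) = 7.189 cm.
m_2 = -(7.189)/(67.846) = -0.1060.
Overall magnification: m = m_1 m_2 = -0.2364.

-0.24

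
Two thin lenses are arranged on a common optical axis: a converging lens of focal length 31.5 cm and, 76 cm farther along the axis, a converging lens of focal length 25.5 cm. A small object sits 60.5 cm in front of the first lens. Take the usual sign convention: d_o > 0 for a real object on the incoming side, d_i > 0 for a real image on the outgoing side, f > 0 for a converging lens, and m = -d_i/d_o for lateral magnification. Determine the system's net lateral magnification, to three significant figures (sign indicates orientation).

-1.82

First lens: d_i1 = 1/(1/31.5 - 1/60.5) = 65.716 cm.
m_1 = -(65.716)/60.5 = -1.0862.
That image sits 10.284 cm in front of the second lens, so d_o2 = 10.284 cm.
Second lens: d_i2 = 1/(1/25.5 - 1/(10.284)) = -17.236 cm.
m_2 = -(-17.236)/(10.284) = 1.6759.
The system's lateral magnification is m_1 m_2 = (-1.0862)(1.6759) = -1.8204.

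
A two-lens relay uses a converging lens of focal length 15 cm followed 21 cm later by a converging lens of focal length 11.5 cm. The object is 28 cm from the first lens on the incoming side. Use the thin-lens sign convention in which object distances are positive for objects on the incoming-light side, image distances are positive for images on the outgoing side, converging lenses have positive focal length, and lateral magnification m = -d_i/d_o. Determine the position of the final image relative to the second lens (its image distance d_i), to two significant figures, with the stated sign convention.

5.7 cm

First lens: d_i1 = 1/(1/15 - 1/28) = 32.308 cm.
This image would form 32.308 cm past lens 1, i.e. 11.308 cm beyond lens 2, so it is a virtual object for lens 2: d_o2 = 21 - 32.308 = -11.308 cm.
Second lens: d_i2 = 1/(1/11.5 - 1/(-11.308)) = 5.702 cm.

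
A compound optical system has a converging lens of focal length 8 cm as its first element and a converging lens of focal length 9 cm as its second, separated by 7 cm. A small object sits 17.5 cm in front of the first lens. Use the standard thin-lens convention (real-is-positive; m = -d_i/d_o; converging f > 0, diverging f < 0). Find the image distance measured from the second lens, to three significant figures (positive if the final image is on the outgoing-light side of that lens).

4.16 cm

First lens: d_i1 = 1/(1/8 - 1/17.5) = 14.737 cm.
Since 14.737 cm > 7 cm, the first image lies past the second lens and serves as a virtual object: d_o2 = L - d_i1 = -7.737 cm.
Second lens: d_i2 = 1/(1/9 - 1/(-7.737)) = 4.160 cm.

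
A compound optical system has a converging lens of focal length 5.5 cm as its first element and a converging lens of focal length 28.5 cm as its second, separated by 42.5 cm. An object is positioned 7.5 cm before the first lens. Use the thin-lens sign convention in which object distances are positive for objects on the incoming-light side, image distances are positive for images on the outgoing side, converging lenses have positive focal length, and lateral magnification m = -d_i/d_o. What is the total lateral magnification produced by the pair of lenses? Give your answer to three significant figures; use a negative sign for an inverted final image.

Lens 1: 1/d_i1 = 1/f_1 - 1/d_o1 = 1/5.5 - 1/7.5 = 0.04848 cm^-1, so d_i1 = 20.625 cm.
m_1 = -(20.625)/7.5 = -2.7500.
That image sits 21.875 cm in front of the second lens, so d_o2 = 21.875 cm.
Lens 2: 1/d_i2 = 1/f_2 - 1/d_o2 = 1/28.5 - 1/(21.875) = -0.01063 cm^-1, so d_i2 = -94.104 cm.
m_2 = -(-94.104)/(21.875) = 4.3019.
Total m = m_1 x m_2 = (-2.7500)(4.3019) = -11.8302.

-11.8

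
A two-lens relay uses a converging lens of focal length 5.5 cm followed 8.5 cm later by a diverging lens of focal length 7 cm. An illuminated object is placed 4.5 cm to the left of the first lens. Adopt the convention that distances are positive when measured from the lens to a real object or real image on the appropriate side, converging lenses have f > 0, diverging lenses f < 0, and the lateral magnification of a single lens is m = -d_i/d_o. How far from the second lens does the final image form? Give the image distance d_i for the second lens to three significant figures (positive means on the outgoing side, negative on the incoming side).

-5.78 cm

Applying the thin-lens equation to the first lens, 1/5.5 = 1/4.5 + 1/d_i1, which gives d_i1 = -24.750 cm.
The intermediate image is virtual, 24.750 cm to the left of lens 1, so d_o2 = L - d_i1 = 8.5 - (-24.750) = 33.250 cm.
Applying the thin-lens equation again with f_2 = -7 cm and d_o2 = 33.250 cm gives d_i2 = -5.783 cm.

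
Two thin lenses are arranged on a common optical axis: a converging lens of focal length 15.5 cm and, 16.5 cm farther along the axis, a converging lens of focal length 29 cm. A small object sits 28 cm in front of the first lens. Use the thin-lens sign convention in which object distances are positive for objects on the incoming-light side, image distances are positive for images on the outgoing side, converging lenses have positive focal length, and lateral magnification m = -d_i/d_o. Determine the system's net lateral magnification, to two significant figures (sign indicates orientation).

Applying the thin-lens equation to the first lens, 1/15.5 = 1/28 + 1/d_i1, which gives d_i1 = 34.720 cm.
Its lateral magnification is m_1 = -d_i1/d_o1 = -(34.720)/28 = -1.2400.
Since 34.720 cm > 16.5 cm, the first image lies past the second lens and serves as a virtual object: d_o2 = L - d_i1 = -18.220 cm.
Applying the thin-lens equation again with f_2 = 29 cm and d_o2 = -18.220 cm gives d_i2 = 11.190 cm.
m_2 = -(11.190)/(-18.220) = 0.6141.
The system's lateral magnification is m_1 m_2 = (-1.2400)(0.6141) = -0.7615.

-0.76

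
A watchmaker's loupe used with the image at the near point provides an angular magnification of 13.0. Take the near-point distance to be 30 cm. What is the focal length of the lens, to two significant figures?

2.5 cm

For the image at the near point, M = 1 + D/f.
f = D/(M - 1) = 30/(13.0 - 1) = 2.500 cm.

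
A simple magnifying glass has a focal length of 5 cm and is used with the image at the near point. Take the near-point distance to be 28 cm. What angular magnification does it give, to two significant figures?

6.6

M = 1 + D/f = 1 + 28/5 = 6.600.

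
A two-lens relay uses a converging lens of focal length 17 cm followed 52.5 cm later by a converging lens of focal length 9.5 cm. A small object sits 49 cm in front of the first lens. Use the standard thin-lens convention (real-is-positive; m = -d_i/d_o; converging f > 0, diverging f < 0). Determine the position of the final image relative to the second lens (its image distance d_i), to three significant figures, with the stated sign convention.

First lens: d_i1 = 1/(1/17 - 1/49) = 26.031 cm.
The intermediate image is 26.031 cm to the right of lens 1, so d_o2 = L - d_i1 = 52.5 - 26.031 = 26.469 cm.
Second lens: d_i2 = 1/(1/9.5 - 1/(26.469)) = 14.819 cm.

14.8 cm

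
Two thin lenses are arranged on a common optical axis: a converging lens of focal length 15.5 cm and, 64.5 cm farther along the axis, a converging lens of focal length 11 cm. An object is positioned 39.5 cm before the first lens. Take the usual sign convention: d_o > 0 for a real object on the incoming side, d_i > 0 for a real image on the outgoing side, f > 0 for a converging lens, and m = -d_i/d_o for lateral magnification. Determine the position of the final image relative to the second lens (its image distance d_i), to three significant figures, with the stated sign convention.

Lens 1: 1/d_i1 = 1/f_1 - 1/d_o1 = 1/15.5 - 1/39.5 = 0.03920 cm^-1, so d_i1 = 25.510 cm.
The intermediate image is 25.510 cm to the right of lens 1, so d_o2 = L - d_i1 = 64.5 - 25.510 = 38.990 cm.
Lens 2: 1/d_i2 = 1/f_2 - 1/d_o2 = 1/11 - 1/(38.990) = 0.06526 cm^-1, so d_i2 = 15.323 cm.

15.3 cm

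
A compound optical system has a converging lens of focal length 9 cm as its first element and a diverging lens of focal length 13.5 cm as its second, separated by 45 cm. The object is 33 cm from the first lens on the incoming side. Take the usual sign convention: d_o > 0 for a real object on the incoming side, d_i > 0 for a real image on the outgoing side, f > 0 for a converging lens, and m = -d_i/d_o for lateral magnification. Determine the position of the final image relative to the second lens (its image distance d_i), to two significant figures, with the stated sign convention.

-9.5 cm

First lens: d_i1 = 1/(1/9 - 1/33) = 12.375 cm.
The intermediate image is 12.375 cm to the right of lens 1, so d_o2 = L - d_i1 = 45 - 12.375 = 32.625 cm.
Second lens: d_i2 = 1/(1/(-13.5) - 1/(32.625)) = -9.549 cm.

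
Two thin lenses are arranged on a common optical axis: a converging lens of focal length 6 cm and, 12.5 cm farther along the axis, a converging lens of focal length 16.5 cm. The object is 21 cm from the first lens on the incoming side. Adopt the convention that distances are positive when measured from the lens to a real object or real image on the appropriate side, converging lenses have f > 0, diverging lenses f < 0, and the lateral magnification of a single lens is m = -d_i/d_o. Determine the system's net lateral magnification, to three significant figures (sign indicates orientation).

Lens 1: 1/d_i1 = 1/f_1 - 1/d_o1 = 1/6 - 1/21 = 0.11905 cm^-1, so d_i1 = 8.400 cm.
m_1 = -(8.400)/21 = -0.4000.
The intermediate image is 8.400 cm to the right of lens 1, so d_o2 = L - d_i1 = 12.5 - 8.400 = 4.100 cm.
Lens 2: 1/d_i2 = 1/f_2 - 1/d_o2 = 1/16.5 - 1/(4.100) = -0.18330 cm^-1, so d_i2 = -5.456 cm.
m_2 = -(-5.456)/(4.100) = 1.3306.
Overall magnification: m = m_1 m_2 = -0.5323.

-0.532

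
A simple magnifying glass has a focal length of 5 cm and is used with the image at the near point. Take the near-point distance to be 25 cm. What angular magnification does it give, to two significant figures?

M = 1 + D/f = 1 + 25/5 = 6.000.

6.0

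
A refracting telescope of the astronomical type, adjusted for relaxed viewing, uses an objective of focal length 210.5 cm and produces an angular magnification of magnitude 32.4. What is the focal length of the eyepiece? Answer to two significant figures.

|M| = f_obj/f_eye, so f_eye = f_obj/|M| = 210.5/32.4 = 6.497 cm.

6.5 cm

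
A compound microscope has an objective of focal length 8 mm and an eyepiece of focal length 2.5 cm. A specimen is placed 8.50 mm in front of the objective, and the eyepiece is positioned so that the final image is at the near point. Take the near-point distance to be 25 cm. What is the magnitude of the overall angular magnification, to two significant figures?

Convert to cm: f_obj = 8 mm = 0.8 cm; d_o = 8.50 mm = 0.85 cm.
Objective: 1/d_i = 1/f_obj - 1/d_o = 1/0.8 - 1/0.85 = 0.07353 cm^-1, so d_i = 13.600 cm.
m_obj = -d_i/d_o = -13.600/0.85 = -16.000.
Eyepiece angular magnification (image at near point): M_eye = 1 + D/f_e = 1 + 25/2.5 = 11.000.
Overall M = m_obj x M_eye = (-16.000)(11.000) = -176.00.
|M| = 176.00.

180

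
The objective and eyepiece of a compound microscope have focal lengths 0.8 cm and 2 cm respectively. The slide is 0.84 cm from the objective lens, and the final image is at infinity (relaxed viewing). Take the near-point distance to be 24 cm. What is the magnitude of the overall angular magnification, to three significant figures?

Objective: 1/d_i = 1/f_obj - 1/d_o = 1/0.8 - 1/0.84 = 0.05952 cm^-1, so d_i = 16.800 cm.
m_obj = -d_i/d_o = -16.800/0.84 = -20.000.
Eyepiece angular magnification (image at infinity): M_eye = D/f_e = 24/2 = 12.000.
Overall M = m_obj x M_eye = (-20.000)(12.000) = -240.00.
|M| = 240.00.

240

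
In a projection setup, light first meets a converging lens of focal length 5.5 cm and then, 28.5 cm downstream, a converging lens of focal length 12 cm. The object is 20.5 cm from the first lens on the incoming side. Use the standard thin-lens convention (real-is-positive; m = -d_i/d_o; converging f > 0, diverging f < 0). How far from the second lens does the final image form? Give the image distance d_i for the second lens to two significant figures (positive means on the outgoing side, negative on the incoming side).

28 cm

First lens: d_i1 = 1/(1/5.5 - 1/20.5) = 7.517 cm.
Object distance for lens 2: d_o2 = 28.5 - 7.517 = 20.983 cm.
Second lens: d_i2 = 1/(1/12 - 1/(20.983)) = 28.030 cm.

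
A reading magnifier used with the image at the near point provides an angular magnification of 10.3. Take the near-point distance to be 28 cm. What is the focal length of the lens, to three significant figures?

For the image at the near point, M = 1 + D/f.
f = D/(M - 1) = 28/(10.3 - 1) = 3.011 cm.

3.01 cm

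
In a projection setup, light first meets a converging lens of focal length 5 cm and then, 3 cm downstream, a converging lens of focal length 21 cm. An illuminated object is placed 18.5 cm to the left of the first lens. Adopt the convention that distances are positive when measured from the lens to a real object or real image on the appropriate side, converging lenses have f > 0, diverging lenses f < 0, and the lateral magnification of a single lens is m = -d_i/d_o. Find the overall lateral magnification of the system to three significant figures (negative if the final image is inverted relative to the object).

-0.313

Lens 1: 1/d_i1 = 1/f_1 - 1/d_o1 = 1/5 - 1/18.5 = 0.14595 cm^-1, so d_i1 = 6.852 cm.
m_1 = -(6.852)/18.5 = -0.3704.
This image would form 6.852 cm past lens 1, i.e. 3.852 cm beyond lens 2, so it is a virtual object for lens 2: d_o2 = 3 - 6.852 = -3.852 cm.
Lens 2: 1/d_i2 = 1/f_2 - 1/d_o2 = 1/21 - 1/(-3.852) = 0.30723 cm^-1, so d_i2 = 3.255 cm.
m_2 = -(3.255)/(-3.852) = 0.8450.
Overall magnification: m = m_1 m_2 = -0.3130.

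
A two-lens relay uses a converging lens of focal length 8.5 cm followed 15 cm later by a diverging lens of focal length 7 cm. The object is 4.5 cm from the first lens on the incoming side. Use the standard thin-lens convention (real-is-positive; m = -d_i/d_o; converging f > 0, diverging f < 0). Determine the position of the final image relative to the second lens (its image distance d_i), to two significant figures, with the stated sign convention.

Applying the thin-lens equation to the first lens, 1/8.5 = 1/4.5 + 1/d_i1, which gives d_i1 = -9.563 cm.
The intermediate image is virtual, 9.563 cm to the left of lens 1, so d_o2 = L - d_i1 = 15 - (-9.563) = 24.562 cm.
Applying the thin-lens equation again with f_2 = -7 cm and d_o2 = 24.562 cm gives d_i2 = -5.448 cm.

-5.4 cm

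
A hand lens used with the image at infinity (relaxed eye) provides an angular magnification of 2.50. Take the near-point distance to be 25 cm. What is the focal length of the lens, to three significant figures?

For the image at infinity, M = D/f.
f = D/M = 25/2.5 = 10.000 cm.

10.0 cm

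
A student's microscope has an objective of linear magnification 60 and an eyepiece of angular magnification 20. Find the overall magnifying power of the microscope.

The overall magnification of a compound microscope is the product of the objective and eyepiece magnifications:
M = M_obj x M_eye = 60 x 20 = 1200.

1200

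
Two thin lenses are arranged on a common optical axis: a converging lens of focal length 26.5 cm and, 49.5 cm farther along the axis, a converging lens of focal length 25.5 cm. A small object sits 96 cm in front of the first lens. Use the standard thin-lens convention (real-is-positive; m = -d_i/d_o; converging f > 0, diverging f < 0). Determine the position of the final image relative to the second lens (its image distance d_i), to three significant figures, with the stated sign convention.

Lens 1: 1/d_i1 = 1/f_1 - 1/d_o1 = 1/26.5 - 1/96 = 0.02732 cm^-1, so d_i1 = 36.604 cm.
That image sits 12.896 cm in front of the second lens, so d_o2 = 12.896 cm.
Lens 2: 1/d_i2 = 1/f_2 - 1/d_o2 = 1/25.5 - 1/(12.896) = -0.03833 cm^-1, so d_i2 = -26.089 cm.

-26.1 cm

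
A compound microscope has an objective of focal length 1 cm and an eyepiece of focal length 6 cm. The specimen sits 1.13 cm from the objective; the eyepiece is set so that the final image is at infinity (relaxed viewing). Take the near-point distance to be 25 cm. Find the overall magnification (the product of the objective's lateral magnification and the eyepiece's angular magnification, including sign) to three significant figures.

-32.1

Objective: 1/d_i = 1/f_obj - 1/d_o = 1/1 - 1/1.13 = 0.11504 cm^-1, so d_i = 8.692 cm.
m_obj = -d_i/d_o = -8.692/1.13 = -7.692.
Eyepiece angular magnification (image at infinity): M_eye = D/f_e = 25/6 = 4.167.
Overall M = m_obj x M_eye = (-7.692)(4.167) = -32.05.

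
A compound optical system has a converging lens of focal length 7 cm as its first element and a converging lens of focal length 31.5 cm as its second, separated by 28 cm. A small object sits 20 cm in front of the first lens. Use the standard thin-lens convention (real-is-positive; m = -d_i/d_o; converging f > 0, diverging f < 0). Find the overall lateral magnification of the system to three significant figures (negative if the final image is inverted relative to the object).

Applying the thin-lens equation to the first lens, 1/7 = 1/20 + 1/d_i1, which gives d_i1 = 10.769 cm.
Its lateral magnification is m_1 = -d_i1/d_o1 = -(10.769)/20 = -0.5385.
That image sits 17.231 cm in front of the second lens, so d_o2 = 17.231 cm.
Applying the thin-lens equation again with f_2 = 31.5 cm and d_o2 = 17.231 cm gives d_i2 = -38.038 cm.
m_2 = -(-38.038)/(17.231) = 2.2075.
The system's lateral magnification is m_1 m_2 = (-0.5385)(2.2075) = -1.1887.

-1.19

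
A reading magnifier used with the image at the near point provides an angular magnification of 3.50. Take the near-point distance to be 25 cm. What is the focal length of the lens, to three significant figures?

10.0 cm

For the image at the near point, M = 1 + D/f.
f = D/(M - 1) = 25/(3.5 - 1) = 10.000 cm.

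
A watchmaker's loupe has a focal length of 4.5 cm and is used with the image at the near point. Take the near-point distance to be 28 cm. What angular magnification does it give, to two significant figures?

7.2

M = 1 + D/f = 1 + 28/4.5 = 7.222.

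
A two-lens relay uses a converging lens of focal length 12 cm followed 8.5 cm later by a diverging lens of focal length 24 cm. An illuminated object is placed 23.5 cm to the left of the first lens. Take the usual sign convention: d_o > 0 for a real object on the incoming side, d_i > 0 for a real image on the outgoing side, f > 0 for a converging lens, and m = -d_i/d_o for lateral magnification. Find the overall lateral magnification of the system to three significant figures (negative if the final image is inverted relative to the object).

-3.14

Lens 1: 1/d_i1 = 1/f_1 - 1/d_o1 = 1/12 - 1/23.5 = 0.04078 cm^-1, so d_i1 = 24.522 cm.
m_1 = -(24.522)/23.5 = -1.0435.
This image would form 24.522 cm past lens 1, i.e. 16.022 cm beyond lens 2, so it is a virtual object for lens 2: d_o2 = 8.5 - 24.522 = -16.022 cm.
Lens 2: 1/d_i2 = 1/f_2 - 1/d_o2 = 1/(-24) - 1/(-16.022) = 0.02075 cm^-1, so d_i2 = 48.196 cm.
m_2 = -(48.196)/(-16.022) = 3.0082.
Total m = m_1 x m_2 = (-1.0435)(3.0082) = -3.1390.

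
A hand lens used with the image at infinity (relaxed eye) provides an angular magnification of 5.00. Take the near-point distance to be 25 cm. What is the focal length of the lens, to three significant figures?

5.00 cm

For the image at infinity, M = D/f.
f = D/M = 25/5.0 = 5.000 cm.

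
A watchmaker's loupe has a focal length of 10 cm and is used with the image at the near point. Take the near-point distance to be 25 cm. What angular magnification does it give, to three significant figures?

3.50

M = 1 + D/f = 1 + 25/10 = 3.500.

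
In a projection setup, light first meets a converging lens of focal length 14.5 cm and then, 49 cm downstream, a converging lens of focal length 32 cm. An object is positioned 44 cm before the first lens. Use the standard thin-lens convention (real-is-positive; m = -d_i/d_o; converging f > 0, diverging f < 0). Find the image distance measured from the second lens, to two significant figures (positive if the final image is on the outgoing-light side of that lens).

-190 cm

Lens 1: 1/d_i1 = 1/f_1 - 1/d_o1 = 1/14.5 - 1/44 = 0.04624 cm^-1, so d_i1 = 21.627 cm.
The intermediate image is 21.627 cm to the right of lens 1, so d_o2 = L - d_i1 = 49 - 21.627 = 27.373 cm.
Lens 2: 1/d_i2 = 1/f_2 - 1/d_o2 = 1/32 - 1/(27.373) = -0.00528 cm^-1, so d_i2 = -189.304 cm.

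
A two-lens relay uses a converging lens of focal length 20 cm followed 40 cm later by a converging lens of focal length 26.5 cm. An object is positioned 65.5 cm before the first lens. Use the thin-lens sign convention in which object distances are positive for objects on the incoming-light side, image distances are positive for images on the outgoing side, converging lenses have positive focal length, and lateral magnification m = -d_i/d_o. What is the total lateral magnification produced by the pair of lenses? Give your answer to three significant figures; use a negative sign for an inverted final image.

-0.762

Applying the thin-lens equation to the first lens, 1/20 = 1/65.5 + 1/d_i1, which gives d_i1 = 28.791 cm.
Its lateral magnification is m_1 = -d_i1/d_o1 = -(28.791)/65.5 = -0.4396.
Object distance for lens 2: d_o2 = 40 - 28.791 = 11.209 cm.
Applying the thin-lens equation again with f_2 = 26.5 cm and d_o2 = 11.209 cm gives d_i2 = -19.425 cm.
m_2 = -(-19.425)/(11.209) = 1.7330.
Overall magnification: m = m_1 m_2 = -0.7618.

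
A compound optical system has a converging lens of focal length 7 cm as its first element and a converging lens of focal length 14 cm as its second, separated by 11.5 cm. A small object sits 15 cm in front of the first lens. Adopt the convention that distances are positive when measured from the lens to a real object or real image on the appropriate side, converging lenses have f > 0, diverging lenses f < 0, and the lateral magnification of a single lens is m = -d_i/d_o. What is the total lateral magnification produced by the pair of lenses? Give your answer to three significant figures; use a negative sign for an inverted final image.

Lens 1: 1/d_i1 = 1/f_1 - 1/d_o1 = 1/7 - 1/15 = 0.07619 cm^-1, so d_i1 = 13.125 cm.
m_1 = -(13.125)/15 = -0.8750.
This image would form 13.125 cm past lens 1, i.e. 1.625 cm beyond lens 2, so it is a virtual object for lens 2: d_o2 = 11.5 - 13.125 = -1.625 cm.
Lens 2: 1/d_i2 = 1/f_2 - 1/d_o2 = 1/14 - 1/(-1.625) = 0.68681 cm^-1, so d_i2 = 1.456 cm.
m_2 = -(1.456)/(-1.625) = 0.8960.
Total m = m_1 x m_2 = (-0.8750)(0.8960) = -0.7840.

-0.784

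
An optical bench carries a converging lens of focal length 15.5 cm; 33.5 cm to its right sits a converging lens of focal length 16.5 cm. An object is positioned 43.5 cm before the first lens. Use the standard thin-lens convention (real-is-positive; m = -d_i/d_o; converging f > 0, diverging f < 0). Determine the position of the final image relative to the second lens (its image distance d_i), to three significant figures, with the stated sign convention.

First lens: d_i1 = 1/(1/15.5 - 1/43.5) = 24.080 cm.
Object distance for lens 2: d_o2 = 33.5 - 24.080 = 9.420 cm.
Second lens: d_i2 = 1/(1/16.5 - 1/(9.420)) = -21.951 cm.

-22.0 cm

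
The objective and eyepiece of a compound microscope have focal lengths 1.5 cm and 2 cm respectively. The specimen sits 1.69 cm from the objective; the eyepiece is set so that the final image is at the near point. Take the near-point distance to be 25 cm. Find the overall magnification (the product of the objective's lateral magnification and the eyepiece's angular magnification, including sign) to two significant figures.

Objective: 1/d_i = 1/f_obj - 1/d_o = 1/1.5 - 1/1.69 = 0.07495 cm^-1, so d_i = 13.342 cm.
m_obj = -d_i/d_o = -13.342/1.69 = -7.895.
Eyepiece angular magnification (image at near point): M_eye = 1 + D/f_e = 1 + 25/2 = 13.500.
Overall M = m_obj x M_eye = (-7.895)(13.500) = -106.58.

-110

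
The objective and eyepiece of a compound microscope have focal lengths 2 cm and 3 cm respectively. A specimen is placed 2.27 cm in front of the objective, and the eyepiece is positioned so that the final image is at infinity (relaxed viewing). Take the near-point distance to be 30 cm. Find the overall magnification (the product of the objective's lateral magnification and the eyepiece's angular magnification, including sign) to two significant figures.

Objective: 1/d_i = 1/f_obj - 1/d_o = 1/2 - 1/2.27 = 0.05947 cm^-1, so d_i = 16.815 cm.
m_obj = -d_i/d_o = -16.815/2.27 = -7.407.
Eyepiece angular magnification (image at infinity): M_eye = D/f_e = 30/3 = 10.000.
Overall M = m_obj x M_eye = (-7.407)(10.000) = -74.07.

-74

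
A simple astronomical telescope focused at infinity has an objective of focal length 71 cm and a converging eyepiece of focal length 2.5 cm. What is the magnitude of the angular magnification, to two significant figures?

28

|M| = f_obj/|f_eye| = 71/2.5 = 28.400.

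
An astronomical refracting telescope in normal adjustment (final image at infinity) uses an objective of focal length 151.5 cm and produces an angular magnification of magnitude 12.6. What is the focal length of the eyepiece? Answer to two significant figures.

|M| = f_obj/f_eye, so f_eye = f_obj/|M| = 151.5/12.6 = 12.024 cm.

12 cm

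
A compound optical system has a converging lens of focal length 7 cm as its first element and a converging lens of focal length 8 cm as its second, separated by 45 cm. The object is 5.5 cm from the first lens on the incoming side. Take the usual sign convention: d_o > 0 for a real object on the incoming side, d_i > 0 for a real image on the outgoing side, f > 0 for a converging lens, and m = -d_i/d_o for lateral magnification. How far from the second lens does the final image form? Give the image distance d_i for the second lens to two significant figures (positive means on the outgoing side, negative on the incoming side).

Lens 1: 1/d_i1 = 1/f_1 - 1/d_o1 = 1/7 - 1/5.5 = -0.03896 cm^-1, so d_i1 = -25.667 cm.
The intermediate image is virtual, 25.667 cm to the left of lens 1, so d_o2 = L - d_i1 = 45 - (-25.667) = 70.667 cm.
Lens 2: 1/d_i2 = 1/f_2 - 1/d_o2 = 1/8 - 1/(70.667) = 0.11085 cm^-1, so d_i2 = 9.021 cm.

9.0 cm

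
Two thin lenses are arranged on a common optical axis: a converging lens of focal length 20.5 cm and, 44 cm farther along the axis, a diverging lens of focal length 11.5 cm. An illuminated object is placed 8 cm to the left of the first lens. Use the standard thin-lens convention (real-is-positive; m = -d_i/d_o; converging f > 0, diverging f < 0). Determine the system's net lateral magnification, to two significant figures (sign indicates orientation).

0.27

Lens 1: 1/d_i1 = 1/f_1 - 1/d_o1 = 1/20.5 - 1/8 = -0.07622 cm^-1, so d_i1 = -13.120 cm.
m_1 = -(-13.120)/8 = 1.6400.
With d_i1 < 0 the first image is virtual and lies on the object side; the object distance for lens 2 is d_o2 = 44 - (-13.120) = 57.120 cm.
Lens 2: 1/d_i2 = 1/f_2 - 1/d_o2 = 1/(-11.5) - 1/(57.120) = -0.10446 cm^-1, so d_i2 = -9.573 cm.
m_2 = -(-9.573)/(57.120) = 0.1676.
Overall magnification: m = m_1 m_2 = 0.2748.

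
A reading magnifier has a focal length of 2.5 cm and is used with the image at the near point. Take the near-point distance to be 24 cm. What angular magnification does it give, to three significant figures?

M = 1 + D/f = 1 + 24/2.5 = 10.600.

10.6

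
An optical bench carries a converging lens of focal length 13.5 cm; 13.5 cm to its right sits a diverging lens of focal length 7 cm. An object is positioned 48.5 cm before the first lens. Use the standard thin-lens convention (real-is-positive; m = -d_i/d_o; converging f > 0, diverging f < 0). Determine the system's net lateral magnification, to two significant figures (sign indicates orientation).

Lens 1: 1/d_i1 = 1/f_1 - 1/d_o1 = 1/13.5 - 1/48.5 = 0.05346 cm^-1, so d_i1 = 18.707 cm.
m_1 = -(18.707)/48.5 = -0.3857.
Since 18.707 cm > 13.5 cm, the first image lies past the second lens and serves as a virtual object: d_o2 = L - d_i1 = -5.207 cm.
Lens 2: 1/d_i2 = 1/f_2 - 1/d_o2 = 1/(-7) - 1/(-5.207) = 0.04919 cm^-1, so d_i2 = 20.331 cm.
m_2 = -(20.331)/(-5.207) = 3.9044.
Overall magnification: m = m_1 m_2 = -1.5060.

-1.5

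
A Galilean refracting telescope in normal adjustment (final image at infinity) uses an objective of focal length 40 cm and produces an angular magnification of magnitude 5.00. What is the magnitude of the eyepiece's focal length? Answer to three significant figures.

|M| = f_obj/|f_eye|, so |f_eye| = f_obj/|M| = 40/5.0 = 8.000 cm.
(The eyepiece is diverging, so its signed focal length is -8.000 cm.)

8.00 cm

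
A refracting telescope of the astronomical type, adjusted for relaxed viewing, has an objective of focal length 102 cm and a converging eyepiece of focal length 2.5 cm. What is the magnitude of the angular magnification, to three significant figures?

|M| = f_obj/|f_eye| = 102/2.5 = 40.800.

40.8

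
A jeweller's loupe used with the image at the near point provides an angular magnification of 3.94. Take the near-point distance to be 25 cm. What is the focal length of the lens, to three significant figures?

8.50 cm

For the image at the near point, M = 1 + D/f.
f = D/(M - 1) = 25/(3.94 - 1) = 8.503 cm.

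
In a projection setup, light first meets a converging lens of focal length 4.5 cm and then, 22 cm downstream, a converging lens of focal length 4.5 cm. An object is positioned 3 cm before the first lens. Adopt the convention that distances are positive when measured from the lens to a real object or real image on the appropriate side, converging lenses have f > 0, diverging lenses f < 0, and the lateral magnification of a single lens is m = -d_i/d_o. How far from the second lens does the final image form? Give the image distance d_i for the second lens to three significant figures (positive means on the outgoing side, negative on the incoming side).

First lens: d_i1 = 1/(1/4.5 - 1/3) = -9.000 cm.
The intermediate image is virtual, 9.000 cm to the left of lens 1, so d_o2 = L - d_i1 = 22 - (-9.000) = 31.000 cm.
Second lens: d_i2 = 1/(1/4.5 - 1/(31.000)) = 5.264 cm.

5.26 cm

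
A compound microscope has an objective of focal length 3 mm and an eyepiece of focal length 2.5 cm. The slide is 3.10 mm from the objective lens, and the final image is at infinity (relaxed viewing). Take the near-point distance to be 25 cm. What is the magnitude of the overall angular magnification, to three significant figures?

300

Convert to cm: f_obj = 3 mm = 0.3 cm; d_o = 3.10 mm = 0.31 cm.
Objective: 1/d_i = 1/f_obj - 1/d_o = 1/0.3 - 1/0.31 = 0.10753 cm^-1, so d_i = 9.300 cm.
m_obj = -d_i/d_o = -9.300/0.31 = -30.000.
Eyepiece angular magnification (image at infinity): M_eye = D/f_e = 25/2.5 = 10.000.
Overall M = m_obj x M_eye = (-30.000)(10.000) = -300.00.
|M| = 300.00.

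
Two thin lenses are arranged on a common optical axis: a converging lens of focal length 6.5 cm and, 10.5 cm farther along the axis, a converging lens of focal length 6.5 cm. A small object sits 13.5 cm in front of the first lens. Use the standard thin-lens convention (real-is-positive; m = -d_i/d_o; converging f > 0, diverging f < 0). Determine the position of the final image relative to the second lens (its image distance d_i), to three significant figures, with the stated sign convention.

First lens: d_i1 = 1/(1/6.5 - 1/13.5) = 12.536 cm.
Since 12.536 cm > 10.5 cm, the first image lies past the second lens and serves as a virtual object: d_o2 = L - d_i1 = -2.036 cm.
Second lens: d_i2 = 1/(1/6.5 - 1/(-2.036)) = 1.550 cm.

1.55 cm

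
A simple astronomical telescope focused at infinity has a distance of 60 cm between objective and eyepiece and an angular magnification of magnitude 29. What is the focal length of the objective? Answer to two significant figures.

In normal adjustment the tube length equals f_obj + f_eye and |M| = f_obj/f_eye.
So f_obj = 29 f_eye and 29 f_eye + f_eye = 60 cm, giving f_eye = 60/30 = 2.000 cm and f_obj = 58.000 cm.

58 cm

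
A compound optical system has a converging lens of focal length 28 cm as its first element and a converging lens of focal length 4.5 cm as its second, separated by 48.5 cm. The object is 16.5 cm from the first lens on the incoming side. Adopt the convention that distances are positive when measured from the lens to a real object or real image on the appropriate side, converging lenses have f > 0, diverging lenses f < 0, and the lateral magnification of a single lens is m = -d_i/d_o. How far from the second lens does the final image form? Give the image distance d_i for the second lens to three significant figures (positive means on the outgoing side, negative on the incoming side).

4.74 cm

Applying the thin-lens equation to the first lens, 1/28 = 1/16.5 + 1/d_i1, which gives d_i1 = -40.174 cm.
The intermediate image is virtual, 40.174 cm to the left of lens 1, so d_o2 = L - d_i1 = 48.5 - (-40.174) = 88.674 cm.
Applying the thin-lens equation again with f_2 = 4.5 cm and d_o2 = 88.674 cm gives d_i2 = 4.741 cm.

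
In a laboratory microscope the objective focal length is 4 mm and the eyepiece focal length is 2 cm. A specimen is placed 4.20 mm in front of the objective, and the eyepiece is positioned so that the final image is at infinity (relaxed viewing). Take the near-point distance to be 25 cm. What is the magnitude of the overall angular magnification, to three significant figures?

250

Convert to cm: f_obj = 4 mm = 0.4 cm; d_o = 4.20 mm = 0.42 cm.
Objective: 1/d_i = 1/f_obj - 1/d_o = 1/0.4 - 1/0.42 = 0.11905 cm^-1, so d_i = 8.400 cm.
m_obj = -d_i/d_o = -8.400/0.42 = -20.000.
Eyepiece angular magnification (image at infinity): M_eye = D/f_e = 25/2 = 12.500.
Overall M = m_obj x M_eye = (-20.000)(12.500) = -250.00.
|M| = 250.00.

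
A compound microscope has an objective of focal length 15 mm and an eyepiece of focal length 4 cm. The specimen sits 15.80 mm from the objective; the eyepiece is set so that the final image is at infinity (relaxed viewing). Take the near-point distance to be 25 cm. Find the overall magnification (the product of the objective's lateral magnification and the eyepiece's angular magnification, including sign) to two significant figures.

Convert to cm: f_obj = 15 mm = 1.5 cm; d_o = 15.80 mm = 1.58 cm.
Objective: 1/d_i = 1/f_obj - 1/d_o = 1/1.5 - 1/1.58 = 0.03376 cm^-1, so d_i = 29.625 cm.
m_obj = -d_i/d_o = -29.625/1.58 = -18.750.
Eyepiece angular magnification (image at infinity): M_eye = D/f_e = 25/4 = 6.250.
Overall M = m_obj x M_eye = (-18.750)(6.250) = -117.19.

-120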